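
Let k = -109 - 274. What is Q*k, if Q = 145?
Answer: -55535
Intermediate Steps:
k = -383
Q*k = 145*(-383) = -55535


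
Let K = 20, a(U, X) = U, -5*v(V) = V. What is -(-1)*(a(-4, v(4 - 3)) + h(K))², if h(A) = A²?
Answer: 156816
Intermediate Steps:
v(V) = -V/5
-(-1)*(a(-4, v(4 - 3)) + h(K))² = -(-1)*(-4 + 20²)² = -(-1)*(-4 + 400)² = -(-1)*396² = -(-1)*156816 = -1*(-156816) = 156816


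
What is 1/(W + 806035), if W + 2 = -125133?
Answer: 1/680900 ≈ 1.4686e-6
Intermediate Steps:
W = -125135 (W = -2 - 125133 = -125135)
1/(W + 806035) = 1/(-125135 + 806035) = 1/680900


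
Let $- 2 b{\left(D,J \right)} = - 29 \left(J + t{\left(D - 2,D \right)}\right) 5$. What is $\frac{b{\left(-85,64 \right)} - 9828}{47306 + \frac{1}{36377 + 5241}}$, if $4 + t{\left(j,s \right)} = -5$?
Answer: $- \frac{243069929}{1968781109} \approx -0.12346$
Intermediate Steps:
$t{\left(j,s \right)} = -9$ ($t{\left(j,s \right)} = -4 - 5 = -9$)
$b{\left(D,J \right)} = - \frac{1305}{2} + \frac{145 J}{2}$ ($b{\left(D,J \right)} = - \frac{\left(-29\right) \left(J - 9\right) 5}{2} = - \frac{\left(-29\right) \left(-9 + J\right) 5}{2} = - \frac{\left(-29\right) \left(-45 + 5 J\right)}{2} = - \frac{1305 - 145 J}{2} = - \frac{1305}{2} + \frac{145 J}{2}$)
$\frac{b{\left(-85,64 \right)} - 9828}{47306 + \frac{1}{36377 + 5241}} = \frac{\left(- \frac{1305}{2} + \frac{145}{2} \cdot 64\right) - 9828}{47306 + \frac{1}{36377 + 5241}} = \frac{\left(- \frac{1305}{2} + 4640\right) - 9828}{47306 + \frac{1}{41618}} = \frac{\frac{7975}{2} - 9828}{47306 + \frac{1}{41618}} = - \frac{11681}{2 \cdot \frac{1968781109}{41618}} = \left(- \frac{11681}{2}\right) \frac{41618}{1968781109} = - \frac{243069929}{1968781109}$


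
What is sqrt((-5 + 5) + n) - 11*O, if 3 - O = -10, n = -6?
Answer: -143 + I*sqrt(6) ≈ -143.0 + 2.4495*I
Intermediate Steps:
O = 13 (O = 3 - 1*(-10) = 3 + 10 = 13)
sqrt((-5 + 5) + n) - 11*O = sqrt((-5 + 5) - 6) - 11*13 = sqrt(0 - 6) - 143 = sqrt(-6) - 143 = I*sqrt(6) - 143 = -143 + I*sqrt(6)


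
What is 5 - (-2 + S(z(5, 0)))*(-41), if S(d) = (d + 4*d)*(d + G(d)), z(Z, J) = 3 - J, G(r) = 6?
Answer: 5458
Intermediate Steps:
S(d) = 5*d*(6 + d) (S(d) = (d + 4*d)*(d + 6) = (5*d)*(6 + d) = 5*d*(6 + d))
5 - (-2 + S(z(5, 0)))*(-41) = 5 - (-2 + 5*(3 - 1*0)*(6 + (3 - 1*0)))*(-41) = 5 - (-2 + 5*(3 + 0)*(6 + (3 + 0)))*(-41) = 5 - (-2 + 5*3*(6 + 3))*(-41) = 5 - (-2 + 5*3*9)*(-41) = 5 - (-2 + 135)*(-41) = 5 - 1*133*(-41) = 5 - 133*(-41) = 5 + 5453 = 5458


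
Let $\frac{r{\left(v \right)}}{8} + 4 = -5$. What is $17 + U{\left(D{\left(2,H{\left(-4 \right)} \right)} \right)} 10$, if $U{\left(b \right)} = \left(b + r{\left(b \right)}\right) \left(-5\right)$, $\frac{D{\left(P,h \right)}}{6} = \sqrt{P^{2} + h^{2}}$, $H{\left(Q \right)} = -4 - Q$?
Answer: $3017$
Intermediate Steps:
$r{\left(v \right)} = -72$ ($r{\left(v \right)} = -32 + 8 \left(-5\right) = -32 - 40 = -72$)
$D{\left(P,h \right)} = 6 \sqrt{P^{2} + h^{2}}$
$U{\left(b \right)} = 360 - 5 b$ ($U{\left(b \right)} = \left(b - 72\right) \left(-5\right) = \left(-72 + b\right) \left(-5\right) = 360 - 5 b$)
$17 + U{\left(D{\left(2,H{\left(-4 \right)} \right)} \right)} 10 = 17 + \left(360 - 5 \cdot 6 \sqrt{2^{2} + \left(-4 - -4\right)^{2}}\right) 10 = 17 + \left(360 - 5 \cdot 6 \sqrt{4 + \left(-4 + 4\right)^{2}}\right) 10 = 17 + \left(360 - 5 \cdot 6 \sqrt{4 + 0^{2}}\right) 10 = 17 + \left(360 - 5 \cdot 6 \sqrt{4 + 0}\right) 10 = 17 + \left(360 - 5 \cdot 6 \sqrt{4}\right) 10 = 17 + \left(360 - 5 \cdot 6 \cdot 2\right) 10 = 17 + \left(360 - 60\right) 10 = 17 + 300 \cdot 10 = 17 + 3000 = 3017$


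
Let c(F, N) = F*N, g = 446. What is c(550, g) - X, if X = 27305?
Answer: 217995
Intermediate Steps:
c(550, g) - X = 550*446 - 1*27305 = 245300 - 27305 = 217995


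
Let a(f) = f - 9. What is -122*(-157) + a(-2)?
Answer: 19143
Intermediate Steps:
a(f) = -9 + f
-122*(-157) + a(-2) = -122*(-157) + (-9 - 2) = 19154 - 11 = 19143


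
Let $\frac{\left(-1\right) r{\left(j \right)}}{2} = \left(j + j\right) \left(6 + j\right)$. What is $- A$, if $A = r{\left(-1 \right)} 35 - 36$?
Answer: $-664$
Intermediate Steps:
$r{\left(j \right)} = - 4 j \left(6 + j\right)$ ($r{\left(j \right)} = - 2 \left(j + j\right) \left(6 + j\right) = - 2 \cdot 2 j \left(6 + j\right) = - 4 j \left(6 + j\right)$)
$A = 664$ ($A = \left(-4\right) \left(-1\right) \left(6 - 1\right) 35 - 36 = \left(-4\right) \left(-1\right) 5 \cdot 35 - 36 = 20 \cdot 35 - 36 = 700 - 36 = 664$)
$- A = \left(-1\right) 664 = -664$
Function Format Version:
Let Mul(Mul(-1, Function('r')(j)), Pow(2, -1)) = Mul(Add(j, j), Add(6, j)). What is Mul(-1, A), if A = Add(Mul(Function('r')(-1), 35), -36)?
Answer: -664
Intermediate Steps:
Function('r')(j) = Mul(-4, j, Add(6, j)) (Function('r')(j) = Mul(-2, Mul(Add(j, j), Add(6, j))) = Mul(-2, Mul(Mul(2, j), Add(6, j))) = Mul(-2, Mul(2, j, Add(6, j))) = Mul(-4, j, Add(6, j)))
A = 664 (A = Add(Mul(Mul(-4, -1, Add(6, -1)), 35), -36) = Add(Mul(Mul(-4, -1, 5), 35), -36) = Add(Mul(20, 35), -36) = Add(700, -36) = 664)
Mul(-1, A) = Mul(-1, 664) = -664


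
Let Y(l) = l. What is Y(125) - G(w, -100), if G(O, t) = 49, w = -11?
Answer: 76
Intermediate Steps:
Y(125) - G(w, -100) = 125 - 1*49 = 125 - 49 = 76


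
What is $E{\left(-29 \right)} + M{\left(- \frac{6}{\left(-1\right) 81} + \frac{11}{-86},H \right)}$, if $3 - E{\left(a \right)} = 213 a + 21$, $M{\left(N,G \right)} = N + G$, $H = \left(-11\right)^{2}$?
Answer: $\frac{14582035}{2322} \approx 6279.9$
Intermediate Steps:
$H = 121$
$M{\left(N,G \right)} = G + N$
$E{\left(a \right)} = -18 - 213 a$ ($E{\left(a \right)} = 3 - \left(213 a + 21\right) = 3 - \left(21 + 213 a\right) = -18 - 213 a$)
$E{\left(-29 \right)} + M{\left(- \frac{6}{\left(-1\right) 81} + \frac{11}{-86},H \right)} = \left(-18 - -6177\right) + \left(121 + \left(- \frac{6}{\left(-1\right) 81} + \frac{11}{-86}\right)\right) = \left(-18 + 6177\right) + \left(121 - \left(\frac{11}{86} + \frac{6}{-81}\right)\right) = 6159 + \left(121 - \frac{125}{2322}\right) = 6159 + \frac{280837}{2322} = \frac{14582035}{2322}$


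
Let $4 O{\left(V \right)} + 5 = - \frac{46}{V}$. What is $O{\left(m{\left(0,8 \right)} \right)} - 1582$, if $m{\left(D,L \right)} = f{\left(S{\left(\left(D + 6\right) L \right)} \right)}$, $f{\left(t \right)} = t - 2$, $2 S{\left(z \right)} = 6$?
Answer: $- \frac{6379}{4} \approx -1594.8$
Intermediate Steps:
$S{\left(z \right)} = 3$ ($S{\left(z \right)} = \frac{1}{2} \cdot 6 = 3$)
$f{\left(t \right)} = -2 + t$
$m{\left(D,L \right)} = 1$ ($m{\left(D,L \right)} = -2 + 3 = 1$)
$O{\left(V \right)} = - \frac{5}{4} - \frac{23}{2 V}$ ($O{\left(V \right)} = - \frac{5}{4} + \frac{\left(-46\right) \frac{1}{V}}{4} = - \frac{5}{4} - \frac{23}{2 V}$)
$O{\left(m{\left(0,8 \right)} \right)} - 1582 = \frac{-46 - 5}{4 \cdot 1} - 1582 = \frac{1}{4} \cdot 1 \left(-46 - 5\right) - 1582 = \frac{1}{4} \cdot 1 \left(-51\right) - 1582 = - \frac{51}{4} - 1582 = - \frac{6379}{4}$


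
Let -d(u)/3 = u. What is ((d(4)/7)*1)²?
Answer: 144/49 ≈ 2.9388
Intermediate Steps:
d(u) = -3*u
((d(4)/7)*1)² = ((-3*4/7)*1)² = (-12*⅐*1)² = (-12/7*1)² = (-12/7)² = 144/49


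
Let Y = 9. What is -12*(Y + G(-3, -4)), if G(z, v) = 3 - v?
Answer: -192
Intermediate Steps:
-12*(Y + G(-3, -4)) = -12*(9 + (3 - 1*(-4))) = -12*(9 + (3 + 4)) = -12*(9 + 7) = -12*16 = -192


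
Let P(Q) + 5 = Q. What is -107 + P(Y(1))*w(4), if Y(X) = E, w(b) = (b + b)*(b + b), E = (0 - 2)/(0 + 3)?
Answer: -1409/3 ≈ -469.67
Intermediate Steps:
E = -⅔ (E = -2/3 = -2*⅓ = -⅔ ≈ -0.66667)
w(b) = 4*b² (w(b) = (2*b)*(2*b) = 4*b²)
Y(X) = -⅔
P(Q) = -5 + Q
-107 + P(Y(1))*w(4) = -107 + (-5 - ⅔)*(4*4²) = -107 - 68*16/3 = -107 - 17/3*64 = -107 - 1088/3 = -1409/3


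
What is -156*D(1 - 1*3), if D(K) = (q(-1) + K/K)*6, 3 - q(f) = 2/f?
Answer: -5616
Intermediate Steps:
q(f) = 3 - 2/f
D(K) = 36 (D(K) = ((3 - 2/(-1)) + K/K)*6 = ((3 - 2*(-1)) + 1)*6 = ((3 + 2) + 1)*6 = (5 + 1)*6 = 6*6 = 36)
-156*D(1 - 1*3) = -156*36 = -5616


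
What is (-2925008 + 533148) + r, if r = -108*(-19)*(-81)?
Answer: -2558072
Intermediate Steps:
r = -166212 (r = 2052*(-81) = -166212)
(-2925008 + 533148) + r = (-2925008 + 533148) - 166212 = -2391860 - 166212 = -2558072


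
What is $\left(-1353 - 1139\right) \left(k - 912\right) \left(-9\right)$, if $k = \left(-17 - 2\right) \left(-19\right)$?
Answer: $-12357828$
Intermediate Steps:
$k = 361$ ($k = \left(-19\right) \left(-19\right) = 361$)
$\left(-1353 - 1139\right) \left(k - 912\right) \left(-9\right) = \left(-1353 - 1139\right) \left(361 - 912\right) \left(-9\right) = \left(-2492\right) \left(-551\right) \left(-9\right) = 1373092 \left(-9\right) = -12357828$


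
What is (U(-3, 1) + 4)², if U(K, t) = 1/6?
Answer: 625/36 ≈ 17.361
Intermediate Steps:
U(K, t) = ⅙
(U(-3, 1) + 4)² = (⅙ + 4)² = (25/6)² = 625/36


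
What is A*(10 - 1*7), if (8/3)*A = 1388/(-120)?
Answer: -1041/80 ≈ -13.012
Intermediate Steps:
A = -347/80 (A = 3*(1388/(-120))/8 = 3*(1388*(-1/120))/8 = (3/8)*(-347/30) = -347/80 ≈ -4.3375)
A*(10 - 1*7) = -347*(10 - 1*7)/80 = -347*(10 - 7)/80 = -347/80*3 = -1041/80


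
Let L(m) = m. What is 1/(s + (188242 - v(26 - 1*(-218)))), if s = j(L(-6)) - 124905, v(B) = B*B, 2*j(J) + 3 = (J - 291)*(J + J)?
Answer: 2/11163 ≈ 0.00017916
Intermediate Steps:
j(J) = -3/2 + J*(-291 + J) (j(J) = -3/2 + ((J - 291)*(J + J))/2 = -3/2 + ((-291 + J)*(2*J))/2 = -3/2 + (2*J*(-291 + J))/2 = -3/2 + J*(-291 + J))
v(B) = B**2
s = -246249/2 (s = (-3/2 + (-6)**2 - 291*(-6)) - 124905 = (-3/2 + 36 + 1746) - 124905 = 3561/2 - 124905 = -246249/2 ≈ -1.2312e+5)
1/(s + (188242 - v(26 - 1*(-218)))) = 1/(-246249/2 + (188242 - (26 - 1*(-218))**2)) = 1/(-246249/2 + (188242 - (26 + 218)**2)) = 1/(-246249/2 + (188242 - 1*244**2)) = 1/(-246249/2 + (188242 - 1*59536)) = 1/(-246249/2 + (188242 - 59536)) = 1/(-246249/2 + 128706) = 1/(11163/2) = 2/11163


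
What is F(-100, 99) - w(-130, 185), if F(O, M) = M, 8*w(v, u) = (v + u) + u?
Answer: 69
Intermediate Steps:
w(v, u) = u/4 + v/8 (w(v, u) = ((v + u) + u)/8 = ((u + v) + u)/8 = (v + 2*u)/8 = u/4 + v/8)
F(-100, 99) - w(-130, 185) = 99 - ((¼)*185 + (⅛)*(-130)) = 99 - (185/4 - 65/4) = 99 - 1*30 = 99 - 30 = 69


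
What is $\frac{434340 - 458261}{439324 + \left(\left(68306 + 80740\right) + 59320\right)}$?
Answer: $- \frac{23921}{647690} \approx -0.036933$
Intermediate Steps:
$\frac{434340 - 458261}{439324 + \left(\left(68306 + 80740\right) + 59320\right)} = - \frac{23921}{439324 + \left(149046 + 59320\right)} = - \frac{23921}{439324 + 208366} = - \frac{23921}{647690}$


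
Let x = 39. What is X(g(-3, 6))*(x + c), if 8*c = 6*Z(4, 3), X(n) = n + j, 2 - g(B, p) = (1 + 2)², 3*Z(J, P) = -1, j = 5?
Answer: -155/2 ≈ -77.500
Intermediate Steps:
Z(J, P) = -⅓ (Z(J, P) = (⅓)*(-1) = -⅓)
g(B, p) = -7 (g(B, p) = 2 - (1 + 2)² = 2 - 1*3² = 2 - 1*9 = 2 - 9 = -7)
X(n) = 5 + n (X(n) = n + 5 = 5 + n)
c = -¼ (c = (6*(-⅓))/8 = (⅛)*(-2) = -¼ ≈ -0.25000)
X(g(-3, 6))*(x + c) = (5 - 7)*(39 - ¼) = -2*155/4 = -155/2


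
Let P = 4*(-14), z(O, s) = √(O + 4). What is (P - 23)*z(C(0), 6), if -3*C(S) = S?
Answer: -158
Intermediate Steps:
C(S) = -S/3
z(O, s) = √(4 + O)
P = -56
(P - 23)*z(C(0), 6) = (-56 - 23)*√(4 - ⅓*0) = -79*√(4 + 0) = -79*√4 = -79*2 = -158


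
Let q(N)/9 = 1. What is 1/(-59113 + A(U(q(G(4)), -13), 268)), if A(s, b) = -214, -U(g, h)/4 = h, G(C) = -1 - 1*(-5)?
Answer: -1/59327 ≈ -1.6856e-5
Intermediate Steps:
G(C) = 4 (G(C) = -1 + 5 = 4)
q(N) = 9 (q(N) = 9*1 = 9)
U(g, h) = -4*h
1/(-59113 + A(U(q(G(4)), -13), 268)) = 1/(-59113 - 214) = 1/(-59327) = -1/59327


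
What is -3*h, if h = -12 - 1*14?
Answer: 78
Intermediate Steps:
h = -26 (h = -12 - 14 = -26)
-3*h = -3*(-26) = 78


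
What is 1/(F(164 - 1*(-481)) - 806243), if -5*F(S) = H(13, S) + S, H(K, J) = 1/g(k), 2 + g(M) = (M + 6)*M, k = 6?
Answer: -350/282230201 ≈ -1.2401e-6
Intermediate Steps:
g(M) = -2 + M*(6 + M) (g(M) = -2 + (M + 6)*M = -2 + (6 + M)*M = -2 + M*(6 + M))
H(K, J) = 1/70 (H(K, J) = 1/(-2 + 6² + 6*6) = 1/(-2 + 36 + 36) = 1/70)
F(S) = -1/350 - S/5 (F(S) = -(1/70 + S)/5 = -1/350 - S/5)
1/(F(164 - 1*(-481)) - 806243) = 1/((-1/350 - (164 - 1*(-481))/5) - 806243) = 1/((-1/350 - (164 + 481)/5) - 806243) = 1/((-1/350 - ⅕*645) - 806243) = 1/((-1/350 - 129) - 806243) = 1/(-45151/350 - 806243) = 1/(-282230201/350) = -350/282230201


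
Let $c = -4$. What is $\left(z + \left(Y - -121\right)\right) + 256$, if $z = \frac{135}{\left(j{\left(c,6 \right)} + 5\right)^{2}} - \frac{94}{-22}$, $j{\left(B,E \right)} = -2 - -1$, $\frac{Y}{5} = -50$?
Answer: $\frac{24589}{176} \approx 139.71$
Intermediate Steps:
$Y = -250$ ($Y = 5 \left(-50\right) = -250$)
$j{\left(B,E \right)} = -1$ ($j{\left(B,E \right)} = -2 + 1 = -1$)
$z = \frac{2237}{176}$ ($z = \frac{135}{\left(-1 + 5\right)^{2}} - \frac{94}{-22} = \frac{135}{4^{2}} - - \frac{47}{11} = \frac{135}{16} + \frac{47}{11} = \frac{2237}{176} \approx 12.71$)
$\left(z + \left(Y - -121\right)\right) + 256 = \left(\frac{2237}{176} - 129\right) + 256 = - \frac{20467}{176} + 256 = \frac{24589}{176}$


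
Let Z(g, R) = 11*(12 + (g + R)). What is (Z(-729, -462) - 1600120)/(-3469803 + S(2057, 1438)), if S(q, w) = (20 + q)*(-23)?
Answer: 1613089/3517574 ≈ 0.45858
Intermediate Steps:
S(q, w) = -460 - 23*q
Z(g, R) = 132 + 11*R + 11*g (Z(g, R) = 11*(12 + (R + g)) = 11*(12 + R + g) = 132 + 11*R + 11*g)
(Z(-729, -462) - 1600120)/(-3469803 + S(2057, 1438)) = ((132 + 11*(-462) + 11*(-729)) - 1600120)/(-3469803 + (-460 - 23*2057)) = ((132 - 5082 - 8019) - 1600120)/(-3469803 + (-460 - 47311)) = (-12969 - 1600120)/(-3469803 - 47771) = -1613089/(-3517574) = -1613089*(-1/3517574) = 1613089/3517574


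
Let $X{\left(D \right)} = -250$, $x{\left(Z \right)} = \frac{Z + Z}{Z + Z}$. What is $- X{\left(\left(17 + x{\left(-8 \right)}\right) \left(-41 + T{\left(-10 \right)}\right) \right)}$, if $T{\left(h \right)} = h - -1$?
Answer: $250$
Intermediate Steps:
$x{\left(Z \right)} = 1$ ($x{\left(Z \right)} = \frac{2 Z}{2 Z} = 2 Z \frac{1}{2 Z} = 1$)
$T{\left(h \right)} = 1 + h$ ($T{\left(h \right)} = h + 1 = 1 + h$)
$- X{\left(\left(17 + x{\left(-8 \right)}\right) \left(-41 + T{\left(-10 \right)}\right) \right)} = \left(-1\right) \left(-250\right) = 250$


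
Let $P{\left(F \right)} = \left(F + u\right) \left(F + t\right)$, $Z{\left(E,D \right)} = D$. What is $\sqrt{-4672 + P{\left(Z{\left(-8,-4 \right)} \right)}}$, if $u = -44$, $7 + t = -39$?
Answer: $4 i \sqrt{142} \approx 47.666 i$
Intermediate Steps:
$t = -46$ ($t = -7 - 39 = -46$)
$P{\left(F \right)} = \left(-46 + F\right) \left(-44 + F\right)$ ($P{\left(F \right)} = \left(F - 44\right) \left(F - 46\right) = \left(-44 + F\right) \left(-46 + F\right) = \left(-46 + F\right) \left(-44 + F\right)$)
$\sqrt{-4672 + P{\left(Z{\left(-8,-4 \right)} \right)}} = \sqrt{-4672 + \left(2024 + \left(-4\right)^{2} - -360\right)} = \sqrt{-4672 + \left(2024 + 16 + 360\right)} = \sqrt{-4672 + 2400} = \sqrt{-2272} = 4 i \sqrt{142}$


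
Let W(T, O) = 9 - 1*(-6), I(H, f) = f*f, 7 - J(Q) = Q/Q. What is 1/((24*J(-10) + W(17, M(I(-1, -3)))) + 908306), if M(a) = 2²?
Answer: 1/908465 ≈ 1.1008e-6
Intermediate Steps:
J(Q) = 6 (J(Q) = 7 - Q/Q = 7 - 1*1 = 7 - 1 = 6)
I(H, f) = f²
M(a) = 4
W(T, O) = 15 (W(T, O) = 9 + 6 = 15)
1/((24*J(-10) + W(17, M(I(-1, -3)))) + 908306) = 1/((24*6 + 15) + 908306) = 1/((144 + 15) + 908306) = 1/(159 + 908306) = 1/908465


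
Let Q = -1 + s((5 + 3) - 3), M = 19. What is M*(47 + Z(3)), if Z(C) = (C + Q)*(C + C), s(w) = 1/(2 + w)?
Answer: 7961/7 ≈ 1137.3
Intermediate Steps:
Q = -6/7 (Q = -1 + 1/(2 + ((5 + 3) - 3)) = -1 + 1/(2 + (8 - 3)) = -1 + 1/(2 + 5) = -1 + 1/7 = -1 + ⅐ = -6/7 ≈ -0.85714)
Z(C) = 2*C*(-6/7 + C) (Z(C) = (C - 6/7)*(C + C) = (-6/7 + C)*(2*C) = 2*C*(-6/7 + C))
M*(47 + Z(3)) = 19*(47 + (2/7)*3*(-6 + 7*3)) = 19*(47 + (2/7)*3*(-6 + 21)) = 19*(47 + (2/7)*3*15) = 19*(47 + 90/7) = 19*(419/7) = 7961/7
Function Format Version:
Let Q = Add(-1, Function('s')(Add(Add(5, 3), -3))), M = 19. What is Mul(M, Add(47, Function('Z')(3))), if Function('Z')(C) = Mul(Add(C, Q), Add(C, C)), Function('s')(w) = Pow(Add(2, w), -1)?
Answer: Rational(7961, 7) ≈ 1137.3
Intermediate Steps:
Q = Rational(-6, 7) (Q = Add(-1, Pow(Add(2, Add(Add(5, 3), -3)), -1)) = Add(-1, Pow(Add(2, Add(8, -3)), -1)) = Add(-1, Pow(Add(2, 5), -1)) = Add(-1, Pow(7, -1)) = Add(-1, Rational(1, 7)) = Rational(-6, 7) ≈ -0.85714)
Function('Z')(C) = Mul(2, C, Add(Rational(-6, 7), C)) (Function('Z')(C) = Mul(Add(C, Rational(-6, 7)), Add(C, C)) = Mul(Add(Rational(-6, 7), C), Mul(2, C)) = Mul(2, C, Add(Rational(-6, 7), C)))
Mul(M, Add(47, Function('Z')(3))) = Mul(19, Add(47, Mul(Rational(2, 7), 3, Add(-6, Mul(7, 3))))) = Mul(19, Add(47, Mul(Rational(2, 7), 3, Add(-6, 21)))) = Mul(19, Add(47, Mul(Rational(2, 7), 3, 15))) = Mul(19, Add(47, Rational(90, 7))) = Mul(19, Rational(419, 7)) = Rational(7961, 7)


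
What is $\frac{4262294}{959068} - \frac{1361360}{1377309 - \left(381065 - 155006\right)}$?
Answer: $\frac{586535693}{179825250} \approx 3.2617$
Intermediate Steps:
$\frac{4262294}{959068} - \frac{1361360}{1377309 - \left(381065 - 155006\right)} = 4262294 \cdot \frac{1}{959068} - \frac{1361360}{1377309 - 226059} = \frac{2131147}{479534} - \frac{1361360}{1377309 - 226059} = \frac{2131147}{479534} - \frac{1361360}{1151250} = \frac{2131147}{479534} - \frac{136136}{115125} = \frac{586535693}{179825250}$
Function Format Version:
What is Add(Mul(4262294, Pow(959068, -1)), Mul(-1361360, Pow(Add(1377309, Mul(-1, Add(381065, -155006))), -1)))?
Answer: Rational(586535693, 179825250) ≈ 3.2617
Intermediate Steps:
Add(Mul(4262294, Pow(959068, -1)), Mul(-1361360, Pow(Add(1377309, Mul(-1, Add(381065, -155006))), -1))) = Add(Mul(4262294, Rational(1, 959068)), Mul(-1361360, Pow(Add(1377309, Mul(-1, 226059)), -1))) = Add(Rational(2131147, 479534), Mul(-1361360, Pow(Add(1377309, -226059), -1))) = Add(Rational(2131147, 479534), Mul(-1361360, Pow(1151250, -1))) = Add(Rational(2131147, 479534), Mul(-1361360, Rational(1, 1151250))) = Add(Rational(2131147, 479534), Rational(-136136, 115125)) = Rational(586535693, 179825250)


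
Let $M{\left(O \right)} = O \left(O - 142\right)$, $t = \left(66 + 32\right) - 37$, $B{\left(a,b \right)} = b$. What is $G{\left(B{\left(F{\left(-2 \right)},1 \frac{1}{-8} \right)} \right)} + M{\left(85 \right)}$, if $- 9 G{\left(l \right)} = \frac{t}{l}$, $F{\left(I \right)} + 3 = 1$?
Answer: $- \frac{43117}{9} \approx -4790.8$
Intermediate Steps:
$F{\left(I \right)} = -2$ ($F{\left(I \right)} = -3 + 1 = -2$)
$t = 61$ ($t = 98 - 37 = 61$)
$M{\left(O \right)} = O \left(-142 + O\right)$
$G{\left(l \right)} = - \frac{61}{9 l}$ ($G{\left(l \right)} = - \frac{61 \frac{1}{l}}{9} = - \frac{61}{9 l}$)
$G{\left(B{\left(F{\left(-2 \right)},1 \frac{1}{-8} \right)} \right)} + M{\left(85 \right)} = - \frac{61}{9 \cdot 1 \frac{1}{-8}} + 85 \left(-142 + 85\right) = - \frac{61}{9 \cdot 1 \left(- \frac{1}{8}\right)} + 85 \left(-57\right) = - \frac{61}{9 \left(- \frac{1}{8}\right)} - 4845 = \left(- \frac{61}{9}\right) \left(-8\right) - 4845 = \frac{488}{9} - 4845 = - \frac{43117}{9}$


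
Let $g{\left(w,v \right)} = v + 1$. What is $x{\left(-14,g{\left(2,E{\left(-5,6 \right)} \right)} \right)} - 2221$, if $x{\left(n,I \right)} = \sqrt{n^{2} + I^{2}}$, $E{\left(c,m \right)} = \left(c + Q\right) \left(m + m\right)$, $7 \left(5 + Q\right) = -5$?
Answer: $-2221 + \frac{\sqrt{807053}}{7} \approx -2092.7$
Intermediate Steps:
$Q = - \frac{40}{7}$ ($Q = -5 + \frac{1}{7} \left(-5\right) = -5 - \frac{5}{7} = - \frac{40}{7} \approx -5.7143$)
$E{\left(c,m \right)} = 2 m \left(- \frac{40}{7} + c\right)$ ($E{\left(c,m \right)} = \left(c - \frac{40}{7}\right) \left(m + m\right) = \left(- \frac{40}{7} + c\right) 2 m = 2 m \left(- \frac{40}{7} + c\right)$)
$g{\left(w,v \right)} = 1 + v$
$x{\left(n,I \right)} = \sqrt{I^{2} + n^{2}}$
$x{\left(-14,g{\left(2,E{\left(-5,6 \right)} \right)} \right)} - 2221 = \sqrt{\left(1 + \frac{2}{7} \cdot 6 \left(-40 + 7 \left(-5\right)\right)\right)^{2} + \left(-14\right)^{2}} - 2221 = \sqrt{\left(1 + \frac{2}{7} \cdot 6 \left(-40 - 35\right)\right)^{2} + 196} - 2221 = \sqrt{\left(1 + \frac{2}{7} \cdot 6 \left(-75\right)\right)^{2} + 196} - 2221 = \sqrt{\left(1 - \frac{900}{7}\right)^{2} + 196} - 2221 = \sqrt{\left(- \frac{893}{7}\right)^{2} + 196} - 2221 = \sqrt{\frac{797449}{49} + 196} - 2221 = \sqrt{\frac{807053}{49}} - 2221 = \frac{\sqrt{807053}}{7} - 2221 = -2221 + \frac{\sqrt{807053}}{7}$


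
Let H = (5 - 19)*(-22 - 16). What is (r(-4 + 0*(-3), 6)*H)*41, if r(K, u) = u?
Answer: 130872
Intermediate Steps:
H = 532 (H = -14*(-38) = 532)
(r(-4 + 0*(-3), 6)*H)*41 = (6*532)*41 = 3192*41 = 130872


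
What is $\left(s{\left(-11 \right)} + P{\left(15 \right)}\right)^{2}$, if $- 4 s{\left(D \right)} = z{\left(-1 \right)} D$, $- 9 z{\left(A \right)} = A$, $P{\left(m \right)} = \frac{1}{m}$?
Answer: $\frac{4489}{32400} \approx 0.13855$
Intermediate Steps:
$z{\left(A \right)} = - \frac{A}{9}$
$s{\left(D \right)} = - \frac{D}{36}$ ($s{\left(D \right)} = - \frac{\left(- \frac{1}{9}\right) \left(-1\right) D}{4} = - \frac{\frac{1}{9} D}{4} = - \frac{D}{36}$)
$\left(s{\left(-11 \right)} + P{\left(15 \right)}\right)^{2} = \left(\left(- \frac{1}{36}\right) \left(-11\right) + \frac{1}{15}\right)^{2} = \left(\frac{11}{36} + \frac{1}{15}\right)^{2} = \left(\frac{67}{180}\right)^{2} = \frac{4489}{32400}$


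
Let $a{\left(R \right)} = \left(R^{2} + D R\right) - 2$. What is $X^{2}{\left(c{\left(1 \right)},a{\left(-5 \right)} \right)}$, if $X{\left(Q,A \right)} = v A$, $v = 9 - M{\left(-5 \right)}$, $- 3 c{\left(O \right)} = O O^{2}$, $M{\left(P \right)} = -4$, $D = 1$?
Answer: $54756$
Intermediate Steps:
$c{\left(O \right)} = - \frac{O^{3}}{3}$ ($c{\left(O \right)} = - \frac{O O^{2}}{3} = - \frac{O^{3}}{3}$)
$v = 13$ ($v = 9 - -4 = 9 + 4 = 13$)
$a{\left(R \right)} = -2 + R + R^{2}$ ($a{\left(R \right)} = \left(R^{2} + 1 R\right) - 2 = \left(R^{2} + R\right) - 2 = \left(R + R^{2}\right) - 2 = -2 + R + R^{2}$)
$X{\left(Q,A \right)} = 13 A$
$X^{2}{\left(c{\left(1 \right)},a{\left(-5 \right)} \right)} = \left(13 \left(-2 - 5 + \left(-5\right)^{2}\right)\right)^{2} = \left(13 \left(-2 - 5 + 25\right)\right)^{2} = \left(13 \cdot 18\right)^{2} = 234^{2} = 54756$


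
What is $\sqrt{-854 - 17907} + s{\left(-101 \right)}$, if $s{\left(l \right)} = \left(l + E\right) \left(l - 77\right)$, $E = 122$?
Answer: $-3738 + i \sqrt{18761} \approx -3738.0 + 136.97 i$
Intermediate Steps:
$s{\left(l \right)} = \left(-77 + l\right) \left(122 + l\right)$ ($s{\left(l \right)} = \left(l + 122\right) \left(l - 77\right) = \left(122 + l\right) \left(-77 + l\right) = \left(-77 + l\right) \left(122 + l\right)$)
$\sqrt{-854 - 17907} + s{\left(-101 \right)} = \sqrt{-854 - 17907} + \left(-9394 + \left(-101\right)^{2} + 45 \left(-101\right)\right) = \sqrt{-18761} - 3738 = i \sqrt{18761} - 3738 = -3738 + i \sqrt{18761}$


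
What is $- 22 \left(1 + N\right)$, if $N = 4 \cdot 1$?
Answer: $-110$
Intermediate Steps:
$N = 4$
$- 22 \left(1 + N\right) = - 22 \left(1 + 4\right) = \left(-22\right) 5 = -110$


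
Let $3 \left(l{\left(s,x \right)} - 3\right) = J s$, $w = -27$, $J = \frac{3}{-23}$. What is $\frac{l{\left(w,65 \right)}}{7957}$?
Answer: $\frac{96}{183011} \approx 0.00052456$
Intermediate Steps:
$J = - \frac{3}{23}$ ($J = 3 \left(- \frac{1}{23}\right) = - \frac{3}{23} \approx -0.13043$)
$l{\left(s,x \right)} = 3 - \frac{s}{23}$ ($l{\left(s,x \right)} = 3 + \frac{\left(- \frac{3}{23}\right) s}{3} = 3 - \frac{s}{23}$)
$\frac{l{\left(w,65 \right)}}{7957} = \frac{3 - - \frac{27}{23}}{7957} = \left(3 + \frac{27}{23}\right) \frac{1}{7957} = \frac{96}{23} \cdot \frac{1}{7957} = \frac{96}{183011}$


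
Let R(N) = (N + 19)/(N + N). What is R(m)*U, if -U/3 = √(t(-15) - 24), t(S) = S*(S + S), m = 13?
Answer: -48*√426/13 ≈ -76.208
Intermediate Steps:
R(N) = (19 + N)/(2*N) (R(N) = (19 + N)/((2*N)) = (19 + N)*(1/(2*N)) = (19 + N)/(2*N))
t(S) = 2*S² (t(S) = S*(2*S) = 2*S²)
U = -3*√426 (U = -3*√(2*(-15)² - 24) = -3*√(2*225 - 24) = -3*√(450 - 24) = -3*√426 ≈ -61.919)
R(m)*U = ((½)*(19 + 13)/13)*(-3*√426) = ((½)*(1/13)*32)*(-3*√426) = 16*(-3*√426)/13 = -48*√426/13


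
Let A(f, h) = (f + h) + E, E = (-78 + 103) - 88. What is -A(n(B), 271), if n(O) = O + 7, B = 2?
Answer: -217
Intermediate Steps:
E = -63 (E = 25 - 88 = -63)
n(O) = 7 + O
A(f, h) = -63 + f + h (A(f, h) = (f + h) - 63 = -63 + f + h)
-A(n(B), 271) = -(-63 + (7 + 2) + 271) = -(-63 + 9 + 271) = -1*217 = -217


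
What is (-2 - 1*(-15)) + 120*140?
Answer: 16813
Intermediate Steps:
(-2 - 1*(-15)) + 120*140 = (-2 + 15) + 16800 = 13 + 16800 = 16813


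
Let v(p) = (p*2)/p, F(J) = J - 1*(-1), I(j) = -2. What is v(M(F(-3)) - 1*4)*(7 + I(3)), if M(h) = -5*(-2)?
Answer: 10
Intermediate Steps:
F(J) = 1 + J (F(J) = J + 1 = 1 + J)
M(h) = 10
v(p) = 2 (v(p) = (2*p)/p = 2)
v(M(F(-3)) - 1*4)*(7 + I(3)) = 2*(7 - 2) = 2*5 = 10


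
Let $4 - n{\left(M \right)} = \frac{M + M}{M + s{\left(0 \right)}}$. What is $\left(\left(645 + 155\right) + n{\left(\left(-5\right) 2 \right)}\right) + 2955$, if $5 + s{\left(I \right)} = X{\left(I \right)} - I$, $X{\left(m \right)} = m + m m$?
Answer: $\frac{11273}{3} \approx 3757.7$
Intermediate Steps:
$X{\left(m \right)} = m + m^{2}$
$s{\left(I \right)} = -5 - I + I \left(1 + I\right)$ ($s{\left(I \right)} = -5 + \left(I \left(1 + I\right) - I\right) = -5 + \left(- I + I \left(1 + I\right)\right) = -5 - I + I \left(1 + I\right)$)
$n{\left(M \right)} = 4 - \frac{2 M}{-5 + M}$ ($n{\left(M \right)} = 4 - \frac{M + M}{M - \left(5 - 0^{2}\right)} = 4 - \frac{2 M}{M + \left(-5 + 0\right)} = 4 - \frac{2 M}{M - 5} = 4 - \frac{2 M}{-5 + M}$)
$\left(\left(645 + 155\right) + n{\left(\left(-5\right) 2 \right)}\right) + 2955 = \left(\left(645 + 155\right) + \frac{2 \left(-10 - 10\right)}{-5 - 10}\right) + 2955 = \left(800 + \frac{2 \left(-10 - 10\right)}{-5 - 10}\right) + 2955 = \left(800 + 2 \frac{1}{-15} \left(-20\right)\right) + 2955 = \left(800 + 2 \left(- \frac{1}{15}\right) \left(-20\right)\right) + 2955 = \left(800 + \frac{8}{3}\right) + 2955 = \frac{2408}{3} + 2955 = \frac{11273}{3}$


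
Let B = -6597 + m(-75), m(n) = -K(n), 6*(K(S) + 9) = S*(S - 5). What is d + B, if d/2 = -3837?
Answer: -15262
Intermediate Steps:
K(S) = -9 + S*(-5 + S)/6 (K(S) = -9 + (S*(S - 5))/6 = -9 + (S*(-5 + S))/6 = -9 + S*(-5 + S)/6)
m(n) = 9 - n²/6 + 5*n/6 (m(n) = -(-9 - 5*n/6 + n²/6) = 9 - n²/6 + 5*n/6)
d = -7674 (d = 2*(-3837) = -7674)
B = -7588 (B = -6597 + (9 - ⅙*(-75)² + (⅚)*(-75)) = -6597 + (9 - ⅙*5625 - 125/2) = -6597 + (9 - 1875/2 - 125/2) = -6597 - 991 = -7588)
d + B = -7674 - 7588 = -15262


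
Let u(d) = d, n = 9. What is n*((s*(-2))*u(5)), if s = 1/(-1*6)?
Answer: 15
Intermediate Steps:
s = -⅙ (s = 1/(-6) = -⅙ ≈ -0.16667)
n*((s*(-2))*u(5)) = 9*(-⅙*(-2)*5) = 9*((⅓)*5) = 9*(5/3) = 15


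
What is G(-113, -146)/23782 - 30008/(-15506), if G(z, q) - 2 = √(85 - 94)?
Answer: 178420317/92190923 + 3*I/23782 ≈ 1.9353 + 0.00012615*I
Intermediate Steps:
G(z, q) = 2 + 3*I (G(z, q) = 2 + √(85 - 94) = 2 + √(-9) = 2 + 3*I)
G(-113, -146)/23782 - 30008/(-15506) = (2 + 3*I)/23782 - 30008/(-15506) = (2 + 3*I)*(1/23782) - 30008*(-1/15506) = (1/11891 + 3*I/23782) + 15004/7753 = 178420317/92190923 + 3*I/23782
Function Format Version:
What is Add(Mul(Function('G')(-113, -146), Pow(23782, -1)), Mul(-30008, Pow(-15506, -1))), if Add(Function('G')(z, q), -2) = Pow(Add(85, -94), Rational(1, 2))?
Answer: Add(Rational(178420317, 92190923), Mul(Rational(3, 23782), I)) ≈ Add(1.9353, Mul(0.00012615, I))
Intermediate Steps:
Function('G')(z, q) = Add(2, Mul(3, I)) (Function('G')(z, q) = Add(2, Pow(Add(85, -94), Rational(1, 2))) = Add(2, Pow(-9, Rational(1, 2))) = Add(2, Mul(3, I)))
Add(Mul(Function('G')(-113, -146), Pow(23782, -1)), Mul(-30008, Pow(-15506, -1))) = Add(Mul(Add(2, Mul(3, I)), Pow(23782, -1)), Mul(-30008, Pow(-15506, -1))) = Add(Mul(Add(2, Mul(3, I)), Rational(1, 23782)), Mul(-30008, Rational(-1, 15506))) = Add(Add(Rational(1, 11891), Mul(Rational(3, 23782), I)), Rational(15004, 7753)) = Add(Rational(178420317, 92190923), Mul(Rational(3, 23782), I))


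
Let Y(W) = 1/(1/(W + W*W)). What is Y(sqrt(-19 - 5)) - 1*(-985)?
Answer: 961 + 2*I*sqrt(6) ≈ 961.0 + 4.899*I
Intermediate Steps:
Y(W) = W + W**2 (Y(W) = 1/(1/(W + W**2)) = W + W**2)
Y(sqrt(-19 - 5)) - 1*(-985) = sqrt(-19 - 5)*(1 + sqrt(-19 - 5)) - 1*(-985) = sqrt(-24)*(1 + sqrt(-24)) + 985 = (2*I*sqrt(6))*(1 + 2*I*sqrt(6)) + 985 = 2*I*sqrt(6)*(1 + 2*I*sqrt(6)) + 985 = 985 + 2*I*sqrt(6)*(1 + 2*I*sqrt(6))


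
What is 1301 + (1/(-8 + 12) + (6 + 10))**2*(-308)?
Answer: -320121/4 ≈ -80030.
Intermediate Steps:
1301 + (1/(-8 + 12) + (6 + 10))**2*(-308) = 1301 + (1/4 + 16)**2*(-308) = 1301 + (65/4)**2*(-308) = 1301 + (4225/16)*(-308) = 1301 - 325325/4 = -320121/4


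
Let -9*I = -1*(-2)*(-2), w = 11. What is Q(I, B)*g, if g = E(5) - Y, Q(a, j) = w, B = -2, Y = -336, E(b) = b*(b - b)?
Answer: 3696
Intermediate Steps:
E(b) = 0 (E(b) = b*0 = 0)
I = 4/9 (I = -(-1*(-2))*(-2)/9 = -2*(-2)/9 = -1/9*(-4) = 4/9 ≈ 0.44444)
Q(a, j) = 11
g = 336 (g = 0 - 1*(-336) = 0 + 336 = 336)
Q(I, B)*g = 11*336 = 3696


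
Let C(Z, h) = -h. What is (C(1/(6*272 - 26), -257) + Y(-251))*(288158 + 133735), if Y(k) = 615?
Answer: 367890696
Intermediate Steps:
(C(1/(6*272 - 26), -257) + Y(-251))*(288158 + 133735) = (-1*(-257) + 615)*(288158 + 133735) = (257 + 615)*421893 = 872*421893 = 367890696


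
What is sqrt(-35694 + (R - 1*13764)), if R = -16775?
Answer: I*sqrt(66233) ≈ 257.36*I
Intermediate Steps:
sqrt(-35694 + (R - 1*13764)) = sqrt(-35694 + (-16775 - 1*13764)) = sqrt(-35694 + (-16775 - 13764)) = sqrt(-35694 - 30539) = sqrt(-66233) = I*sqrt(66233)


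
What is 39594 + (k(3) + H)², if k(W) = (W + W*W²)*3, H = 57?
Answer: 61203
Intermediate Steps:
k(W) = 3*W + 3*W³ (k(W) = (W + W³)*3 = 3*W + 3*W³)
39594 + (k(3) + H)² = 39594 + (3*3*(1 + 3²) + 57)² = 39594 + (3*3*(1 + 9) + 57)² = 39594 + (3*3*10 + 57)² = 39594 + (90 + 57)² = 39594 + 147² = 39594 + 21609 = 61203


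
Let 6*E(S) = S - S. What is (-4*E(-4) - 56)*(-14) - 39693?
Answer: -38909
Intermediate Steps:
E(S) = 0 (E(S) = (S - S)/6 = (1/6)*0 = 0)
(-4*E(-4) - 56)*(-14) - 39693 = (-4*0 - 56)*(-14) - 39693 = (0 - 56)*(-14) - 39693 = -56*(-14) - 39693 = 784 - 39693 = -38909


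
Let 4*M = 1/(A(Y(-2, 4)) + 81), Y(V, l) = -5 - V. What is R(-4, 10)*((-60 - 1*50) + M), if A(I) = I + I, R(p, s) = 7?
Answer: -230993/300 ≈ -769.98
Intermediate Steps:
A(I) = 2*I
M = 1/300 (M = 1/(4*(2*(-5 - 1*(-2)) + 81)) = 1/(4*(2*(-5 + 2) + 81)) = 1/(4*(2*(-3) + 81)) = 1/(4*(-6 + 81)) = (¼)/75 = (¼)*(1/75) = 1/300 ≈ 0.0033333)
R(-4, 10)*((-60 - 1*50) + M) = 7*((-60 - 1*50) + 1/300) = 7*((-60 - 50) + 1/300) = 7*(-110 + 1/300) = 7*(-32999/300) = -230993/300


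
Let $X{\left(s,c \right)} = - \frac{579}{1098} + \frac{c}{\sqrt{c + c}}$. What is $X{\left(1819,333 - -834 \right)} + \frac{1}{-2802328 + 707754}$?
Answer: $- \frac{101063287}{191653521} + \frac{\sqrt{2334}}{2} \approx 23.628$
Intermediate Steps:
$X{\left(s,c \right)} = - \frac{193}{366} + \frac{\sqrt{2} \sqrt{c}}{2}$ ($X{\left(s,c \right)} = \left(-579\right) \frac{1}{1098} + \frac{c}{\sqrt{2 c}} = - \frac{193}{366} + \frac{c}{\sqrt{2} \sqrt{c}} = - \frac{193}{366} + c \frac{\sqrt{2}}{2 \sqrt{c}} = - \frac{193}{366} + \frac{\sqrt{2} \sqrt{c}}{2}$)
$X{\left(1819,333 - -834 \right)} + \frac{1}{-2802328 + 707754} = \left(- \frac{193}{366} + \frac{\sqrt{2} \sqrt{333 - -834}}{2}\right) + \frac{1}{-2802328 + 707754} = \left(- \frac{193}{366} + \frac{\sqrt{2} \sqrt{333 + 834}}{2}\right) + \frac{1}{-2094574} = \left(- \frac{193}{366} + \frac{\sqrt{2} \sqrt{1167}}{2}\right) - \frac{1}{2094574} = \left(- \frac{193}{366} + \frac{\sqrt{2334}}{2}\right) - \frac{1}{2094574} = - \frac{101063287}{191653521} + \frac{\sqrt{2334}}{2}$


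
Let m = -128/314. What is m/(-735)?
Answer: 64/115395 ≈ 0.00055462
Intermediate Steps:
m = -64/157 (m = -128*1/314 = -64/157 ≈ -0.40764)
m/(-735) = -64/157/(-735) = -64/157*(-1/735) = 64/115395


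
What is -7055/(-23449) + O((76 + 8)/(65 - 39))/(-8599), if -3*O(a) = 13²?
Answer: 185960716/604913853 ≈ 0.30742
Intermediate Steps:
O(a) = -169/3 (O(a) = -⅓*13² = -⅓*169 = -169/3)
-7055/(-23449) + O((76 + 8)/(65 - 39))/(-8599) = -7055/(-23449) - 169/3/(-8599) = -7055*(-1/23449) - 169/3*(-1/8599) = 7055/23449 + 169/25797 = 185960716/604913853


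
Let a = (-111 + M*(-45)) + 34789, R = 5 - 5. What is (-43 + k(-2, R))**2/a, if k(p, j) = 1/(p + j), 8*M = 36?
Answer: 7569/137902 ≈ 0.054887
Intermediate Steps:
R = 0
M = 9/2 (M = (1/8)*36 = 9/2 ≈ 4.5000)
k(p, j) = 1/(j + p)
a = 68951/2 (a = (-111 + (9/2)*(-45)) + 34789 = (-111 - 405/2) + 34789 = -627/2 + 34789 = 68951/2 ≈ 34476.)
(-43 + k(-2, R))**2/a = (-43 + 1/(0 - 2))**2/(68951/2) = (-43 + 1/(-2))**2*(2/68951) = (-43 - 1/2)**2*(2/68951) = (-87/2)**2*(2/68951) = (7569/4)*(2/68951) = 7569/137902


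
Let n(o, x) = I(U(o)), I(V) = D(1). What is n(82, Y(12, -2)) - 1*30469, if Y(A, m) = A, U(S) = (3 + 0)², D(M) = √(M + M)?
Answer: -30469 + √2 ≈ -30468.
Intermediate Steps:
D(M) = √2*√M (D(M) = √(2*M) = √2*√M)
U(S) = 9 (U(S) = 3² = 9)
I(V) = √2 (I(V) = √2*√1 = √2*1 = √2)
n(o, x) = √2
n(82, Y(12, -2)) - 1*30469 = √2 - 1*30469 = √2 - 30469 = -30469 + √2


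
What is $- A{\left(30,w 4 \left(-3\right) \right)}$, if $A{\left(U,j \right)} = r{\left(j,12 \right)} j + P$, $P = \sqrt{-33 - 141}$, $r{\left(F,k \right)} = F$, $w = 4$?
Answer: $-2304 - i \sqrt{174} \approx -2304.0 - 13.191 i$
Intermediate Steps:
$P = i \sqrt{174}$ ($P = \sqrt{-174} = i \sqrt{174} \approx 13.191 i$)
$A{\left(U,j \right)} = j^{2} + i \sqrt{174}$ ($A{\left(U,j \right)} = j j + i \sqrt{174} = j^{2} + i \sqrt{174}$)
$- A{\left(30,w 4 \left(-3\right) \right)} = - (\left(4 \cdot 4 \left(-3\right)\right)^{2} + i \sqrt{174}) = - (\left(16 \left(-3\right)\right)^{2} + i \sqrt{174}) = - (\left(-48\right)^{2} + i \sqrt{174}) = - (2304 + i \sqrt{174}) = -2304 - i \sqrt{174}$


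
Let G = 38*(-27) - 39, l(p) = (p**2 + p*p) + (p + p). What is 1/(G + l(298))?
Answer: 1/177139 ≈ 5.6453e-6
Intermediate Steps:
l(p) = 2*p + 2*p**2 (l(p) = (p**2 + p**2) + 2*p = 2*p**2 + 2*p = 2*p + 2*p**2)
G = -1065 (G = -1026 - 39 = -1065)
1/(G + l(298)) = 1/(-1065 + 2*298*(1 + 298)) = 1/(-1065 + 2*298*299) = 1/(-1065 + 178204) = 1/177139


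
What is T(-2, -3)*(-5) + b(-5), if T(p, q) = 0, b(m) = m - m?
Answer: 0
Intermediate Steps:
b(m) = 0
T(-2, -3)*(-5) + b(-5) = 0*(-5) + 0 = 0 + 0 = 0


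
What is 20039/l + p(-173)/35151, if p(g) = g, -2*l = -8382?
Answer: 78185094/16368649 ≈ 4.7765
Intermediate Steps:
l = 4191 (l = -½*(-8382) = 4191)
20039/l + p(-173)/35151 = 20039/4191 - 173/35151 = 78185094/16368649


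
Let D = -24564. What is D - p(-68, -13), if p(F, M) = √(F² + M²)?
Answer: -24564 - √4793 ≈ -24633.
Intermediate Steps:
D - p(-68, -13) = -24564 - √((-68)² + (-13)²) = -24564 - √(4624 + 169) = -24564 - √4793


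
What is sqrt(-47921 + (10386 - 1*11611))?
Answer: I*sqrt(49146) ≈ 221.69*I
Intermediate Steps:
sqrt(-47921 + (10386 - 1*11611)) = sqrt(-47921 + (10386 - 11611)) = sqrt(-47921 - 1225) = sqrt(-49146) = I*sqrt(49146)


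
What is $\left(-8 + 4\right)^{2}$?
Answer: $16$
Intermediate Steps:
$\left(-8 + 4\right)^{2} = \left(-4\right)^{2} = 16$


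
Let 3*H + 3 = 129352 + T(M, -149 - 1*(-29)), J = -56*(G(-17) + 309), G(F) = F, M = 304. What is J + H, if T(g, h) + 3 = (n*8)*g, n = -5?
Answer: 22710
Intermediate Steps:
T(g, h) = -3 - 40*g (T(g, h) = -3 + (-5*8)*g = -3 - 40*g)
J = -16352 (J = -56*(-17 + 309) = -56*292 = -16352)
H = 39062 (H = -1 + (129352 + (-3 - 40*304))/3 = -1 + (129352 + (-3 - 12160))/3 = -1 + (129352 - 12163)/3 = -1 + (⅓)*117189 = -1 + 39063 = 39062)
J + H = -16352 + 39062 = 22710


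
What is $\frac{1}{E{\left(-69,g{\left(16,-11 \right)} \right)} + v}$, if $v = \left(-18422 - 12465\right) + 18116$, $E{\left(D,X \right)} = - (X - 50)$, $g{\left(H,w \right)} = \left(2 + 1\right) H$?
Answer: $- \frac{1}{12769} \approx -7.8315 \cdot 10^{-5}$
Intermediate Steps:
$g{\left(H,w \right)} = 3 H$
$E{\left(D,X \right)} = 50 - X$ ($E{\left(D,X \right)} = - (-50 + X) = 50 - X$)
$v = -12771$ ($v = -30887 + 18116 = -12771$)
$\frac{1}{E{\left(-69,g{\left(16,-11 \right)} \right)} + v} = \frac{1}{\left(50 - 3 \cdot 16\right) - 12771} = \frac{1}{\left(50 - 48\right) - 12771} = \frac{1}{2 - 12771} = \frac{1}{-12769} = - \frac{1}{12769}$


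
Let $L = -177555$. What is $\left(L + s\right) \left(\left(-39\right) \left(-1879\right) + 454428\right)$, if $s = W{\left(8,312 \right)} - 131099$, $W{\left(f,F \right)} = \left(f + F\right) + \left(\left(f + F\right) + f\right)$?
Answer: $-162537538254$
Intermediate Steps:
$W{\left(f,F \right)} = 2 F + 3 f$ ($W{\left(f,F \right)} = \left(F + f\right) + \left(\left(F + f\right) + f\right) = \left(F + f\right) + \left(F + 2 f\right) = 2 F + 3 f$)
$s = -130451$ ($s = \left(2 \cdot 312 + 3 \cdot 8\right) - 131099 = \left(624 + 24\right) - 131099 = 648 - 131099 = -130451$)
$\left(L + s\right) \left(\left(-39\right) \left(-1879\right) + 454428\right) = \left(-177555 - 130451\right) \left(\left(-39\right) \left(-1879\right) + 454428\right) = - 308006 \left(73281 + 454428\right) = \left(-308006\right) 527709 = -162537538254$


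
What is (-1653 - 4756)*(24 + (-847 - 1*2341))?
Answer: 20278076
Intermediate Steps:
(-1653 - 4756)*(24 + (-847 - 1*2341)) = -6409*(24 + (-847 - 2341)) = -6409*(24 - 3188) = -6409*(-3164) = 20278076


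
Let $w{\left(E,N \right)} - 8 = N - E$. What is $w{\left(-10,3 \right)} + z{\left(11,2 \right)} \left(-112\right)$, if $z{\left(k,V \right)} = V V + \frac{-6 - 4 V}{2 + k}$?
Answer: $- \frac{3983}{13} \approx -306.38$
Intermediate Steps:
$w{\left(E,N \right)} = 8 + N - E$ ($w{\left(E,N \right)} = 8 - \left(E - N\right) = 8 + N - E$)
$z{\left(k,V \right)} = V^{2} + \frac{-6 - 4 V}{2 + k}$
$w{\left(-10,3 \right)} + z{\left(11,2 \right)} \left(-112\right) = \left(8 + 3 - -10\right) + \frac{-6 - 8 + 2 \cdot 2^{2} + 11 \cdot 2^{2}}{2 + 11} \left(-112\right) = \left(8 + 3 + 10\right) + \frac{-6 - 8 + 2 \cdot 4 + 11 \cdot 4}{13} \left(-112\right) = 21 + \frac{-6 - 8 + 8 + 44}{13} \left(-112\right) = 21 + \frac{1}{13} \cdot 38 \left(-112\right) = 21 + \frac{38}{13} \left(-112\right) = 21 - \frac{4256}{13} = - \frac{3983}{13}$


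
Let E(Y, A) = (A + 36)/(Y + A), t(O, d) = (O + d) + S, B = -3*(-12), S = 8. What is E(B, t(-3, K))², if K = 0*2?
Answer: 1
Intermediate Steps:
B = 36
K = 0
t(O, d) = 8 + O + d (t(O, d) = (O + d) + 8 = 8 + O + d)
E(Y, A) = (36 + A)/(A + Y)
E(B, t(-3, K))² = ((36 + (8 - 3 + 0))/((8 - 3 + 0) + 36))² = ((36 + 5)/(5 + 36))² = (41/41)² = ((1/41)*41)² = 1² = 1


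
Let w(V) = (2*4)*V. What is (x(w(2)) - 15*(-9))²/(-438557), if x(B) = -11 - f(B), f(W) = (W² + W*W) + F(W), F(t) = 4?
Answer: -21952/62651 ≈ -0.35039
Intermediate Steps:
f(W) = 4 + 2*W² (f(W) = (W² + W*W) + 4 = (W² + W²) + 4 = 2*W² + 4 = 4 + 2*W²)
w(V) = 8*V
x(B) = -15 - 2*B² (x(B) = -11 - (4 + 2*B²) = -11 + (-4 - 2*B²) = -15 - 2*B²)
(x(w(2)) - 15*(-9))²/(-438557) = ((-15 - 2*(8*2)²) - 15*(-9))²/(-438557) = ((-15 - 2*16²) + 135)²*(-1/438557) = ((-15 - 2*256) + 135)²*(-1/438557) = ((-15 - 512) + 135)²*(-1/438557) = (-527 + 135)²*(-1/438557) = (-392)²*(-1/438557) = 153664*(-1/438557) = -21952/62651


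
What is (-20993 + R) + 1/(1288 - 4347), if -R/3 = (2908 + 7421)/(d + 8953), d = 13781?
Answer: -162224159425/7727034 ≈ -20994.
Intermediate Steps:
R = -3443/2526 (R = -3*(2908 + 7421)/(13781 + 8953) = -30987/22734 = -3*3443/7578 = -3443/2526 ≈ -1.3630)
(-20993 + R) + 1/(1288 - 4347) = (-20993 - 3443/2526) + 1/(1288 - 4347) = -53031761/2526 + 1/(-3059) = -53031761/2526 - 1/3059 = -162224159425/7727034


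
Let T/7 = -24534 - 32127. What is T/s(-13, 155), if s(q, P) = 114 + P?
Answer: -396627/269 ≈ -1474.4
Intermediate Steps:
T = -396627 (T = 7*(-24534 - 32127) = 7*(-56661) = -396627)
T/s(-13, 155) = -396627/(114 + 155) = -396627/269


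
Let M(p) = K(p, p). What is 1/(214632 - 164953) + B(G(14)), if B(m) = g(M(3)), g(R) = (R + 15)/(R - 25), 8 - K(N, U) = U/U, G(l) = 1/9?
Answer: -546460/447111 ≈ -1.2222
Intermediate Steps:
G(l) = ⅑
K(N, U) = 7 (K(N, U) = 8 - U/U = 8 - 1*1 = 8 - 1 = 7)
M(p) = 7
g(R) = (15 + R)/(-25 + R)
B(m) = -11/9 (B(m) = (15 + 7)/(-25 + 7) = 22/(-18) = -1/18*22 = -11/9)
1/(214632 - 164953) + B(G(14)) = 1/(214632 - 164953) - 11/9 = 1/49679 - 11/9 = -546460/447111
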